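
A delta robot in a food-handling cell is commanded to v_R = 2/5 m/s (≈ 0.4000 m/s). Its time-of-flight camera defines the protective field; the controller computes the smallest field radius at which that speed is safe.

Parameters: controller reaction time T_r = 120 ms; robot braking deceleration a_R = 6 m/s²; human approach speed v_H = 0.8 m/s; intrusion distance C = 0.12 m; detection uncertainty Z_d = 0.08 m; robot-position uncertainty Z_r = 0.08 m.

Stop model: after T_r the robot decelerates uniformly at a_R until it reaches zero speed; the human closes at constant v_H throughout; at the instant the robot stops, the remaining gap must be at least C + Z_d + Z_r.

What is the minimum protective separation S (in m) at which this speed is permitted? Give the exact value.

T_s = v_R/a_R = (2/5)/6 = 0.0667 s
robot covers v_R·T_r = 0.4000·0.1200 = 0.0480 m before braking
braking distance = 0.4000²/(2·6.0000) = 0.0133 m
person approaches 0.8000·(0.1200+0.0667) = 0.1493 m
margins: 0.1200+0.0800+0.0800 = 0.2800 m
S_min ≈ 0.0480+0.0133+0.1493+0.2800  ⇒  S_min = 184/375 m

S_min = 184/375 m = 0.4907 m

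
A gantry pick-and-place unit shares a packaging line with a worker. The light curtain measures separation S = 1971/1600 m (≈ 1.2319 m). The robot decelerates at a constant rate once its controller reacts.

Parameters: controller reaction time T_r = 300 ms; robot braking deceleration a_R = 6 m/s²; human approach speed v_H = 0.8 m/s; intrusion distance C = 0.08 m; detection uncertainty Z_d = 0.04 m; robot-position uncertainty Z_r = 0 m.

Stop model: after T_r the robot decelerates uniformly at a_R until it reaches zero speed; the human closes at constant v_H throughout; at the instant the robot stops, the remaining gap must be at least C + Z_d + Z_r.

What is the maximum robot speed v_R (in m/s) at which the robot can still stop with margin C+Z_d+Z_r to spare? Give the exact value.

v_R_max = 31/20 m/s = 1.5500 m/s

at the boundary: (1/12)·v² + (13/30)·v + (-279/320) = 0
  disc = (13/30)² − 4·(1/12)·(-279/320) = 6889/14400 ; √disc = 83/120
  v_R = (−(13/30) + 83/120) / (2·(1/12)) = 31/20 m/s
check:
T_s = v_R/a_R = (31/20)/6 = 0.2583 s
robot in T_r: 1.5500·0.3000 = 0.4650 m
braking distance = 1.5500²/(2·6.0000) = 0.2002 m
person approaches 0.8000·(0.3000+0.2583) = 0.4467 m
residual clearance needed = 0.0800+0.0400+0.0000 = 0.1200 m
sum ≈ 0.4650+0.2002+0.4467+0.1200 ≈ 1.2319 m = S ✓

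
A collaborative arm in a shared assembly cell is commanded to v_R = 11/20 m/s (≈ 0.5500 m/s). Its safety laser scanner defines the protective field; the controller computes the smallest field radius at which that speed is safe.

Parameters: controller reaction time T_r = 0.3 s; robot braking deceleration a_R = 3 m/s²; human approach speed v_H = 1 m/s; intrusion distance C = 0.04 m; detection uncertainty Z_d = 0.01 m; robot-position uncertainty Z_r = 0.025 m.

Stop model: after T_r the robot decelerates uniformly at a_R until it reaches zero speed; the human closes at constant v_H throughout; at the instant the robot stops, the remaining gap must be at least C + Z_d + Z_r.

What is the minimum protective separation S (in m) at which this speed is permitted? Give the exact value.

T_s = v_R/a_R = (11/20)/3 = 0.1833 s
reaction-phase robot travel = 0.5500·0.3000 = 0.1650 m
robot covers 0.5500·0.1833 − ½·3.0000·0.1833² = 0.0504 m while stopping
person approaches 1.0000·(0.3000+0.1833) = 0.4833 m
C+Z_d+Z_r = 0.0400+0.0100+0.0250 = 0.0750 m
S_min ≈ 0.1650+0.0504+0.4833+0.0750  ⇒  S_min = 619/800 m

S_min = 619/800 m = 0.7738 m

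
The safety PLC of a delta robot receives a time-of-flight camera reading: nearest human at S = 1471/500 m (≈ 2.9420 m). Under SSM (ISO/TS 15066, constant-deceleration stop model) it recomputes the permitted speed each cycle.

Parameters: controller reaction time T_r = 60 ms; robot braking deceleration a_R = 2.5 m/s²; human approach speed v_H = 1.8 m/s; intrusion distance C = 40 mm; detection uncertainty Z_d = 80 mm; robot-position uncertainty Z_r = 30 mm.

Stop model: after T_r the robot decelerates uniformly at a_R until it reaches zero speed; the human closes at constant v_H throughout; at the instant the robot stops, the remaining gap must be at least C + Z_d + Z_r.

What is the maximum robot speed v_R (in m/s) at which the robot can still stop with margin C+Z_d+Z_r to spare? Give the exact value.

quadratic (1/5)·v² + (39/50)·v + (-671/250) = 0
  disc = (39/50)² − 4·(1/5)·(-671/250) = 6889/2500 ; √disc = 83/50
  v_R = (−(39/50) + 83/50) / (2·(1/5)) = 11/5 m/s
check:
braking lasts T_s = (11/5)/(5/2) = 0.8800 s
robot in T_r: 2.2000·0.0600 = 0.1320 m
braking distance = 2.2000²/(2·2.5000) = 0.9680 m
person approaches 1.8000·(0.0600+0.8800) = 1.6920 m
margins: 0.0400+0.0800+0.0300 = 0.1500 m
sum ≈ 0.1320+0.9680+1.6920+0.1500 ≈ 2.9420 m = S ✓

v_R_max = 11/5 m/s = 2.2000 m/s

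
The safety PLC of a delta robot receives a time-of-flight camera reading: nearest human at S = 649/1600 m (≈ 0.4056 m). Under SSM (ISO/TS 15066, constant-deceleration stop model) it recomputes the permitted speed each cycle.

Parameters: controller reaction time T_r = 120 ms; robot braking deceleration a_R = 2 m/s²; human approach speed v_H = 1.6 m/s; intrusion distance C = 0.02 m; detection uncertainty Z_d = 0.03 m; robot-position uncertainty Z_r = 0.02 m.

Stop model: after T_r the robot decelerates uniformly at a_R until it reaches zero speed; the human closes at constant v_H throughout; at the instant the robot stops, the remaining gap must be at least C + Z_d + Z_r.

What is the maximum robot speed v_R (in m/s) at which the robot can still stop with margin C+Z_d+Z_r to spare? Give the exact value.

v_R_max = 3/20 m/s = 0.1500 m/s

at the boundary: (1/4)·v² + (23/25)·v + (-1149/8000) = 0
  disc = (23/25)² − 4·(1/4)·(-1149/8000) = 39601/40000 ; √disc = 199/200
  v_R = (−(23/25) + 199/200) / (2·(1/4)) = 3/20 m/s
check:
stop time T_s = (3/20)/2 = 0.0750 s
reaction-phase robot travel = 0.1500·0.1200 = 0.0180 m
robot covers 0.1500·0.0750 − ½·2.0000·0.0750² = 0.0056 m while stopping
human closes 1.6000·0.1950 = 0.3120 m
residual clearance needed = 0.0200+0.0300+0.0200 = 0.0700 m
sum ≈ 0.0180+0.0056+0.3120+0.0700 ≈ 0.4056 m = S ✓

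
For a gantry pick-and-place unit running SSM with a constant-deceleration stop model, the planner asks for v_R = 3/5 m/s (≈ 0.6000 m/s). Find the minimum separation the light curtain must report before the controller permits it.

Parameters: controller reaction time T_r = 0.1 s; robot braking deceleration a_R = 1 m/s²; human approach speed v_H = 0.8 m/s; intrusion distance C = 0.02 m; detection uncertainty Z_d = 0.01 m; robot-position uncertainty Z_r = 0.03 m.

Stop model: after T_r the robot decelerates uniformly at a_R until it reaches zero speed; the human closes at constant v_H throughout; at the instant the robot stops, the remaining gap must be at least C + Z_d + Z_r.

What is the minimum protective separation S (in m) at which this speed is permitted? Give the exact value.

S_min = 43/50 m = 0.8600 m

braking lasts T_s = (3/5)/1 = 0.6000 s
robot in T_r: 0.6000·0.1000 = 0.0600 m
robot under decel: 0.6000²/(2·1.0000) = 0.1800 m
human over T_r+T_s: 0.8000·(0.1000+0.6000) = 0.5600 m
residual clearance needed = 0.0200+0.0100+0.0300 = 0.0600 m
S_min ≈ 0.0600+0.1800+0.5600+0.0600  ⇒  S_min = 43/50 m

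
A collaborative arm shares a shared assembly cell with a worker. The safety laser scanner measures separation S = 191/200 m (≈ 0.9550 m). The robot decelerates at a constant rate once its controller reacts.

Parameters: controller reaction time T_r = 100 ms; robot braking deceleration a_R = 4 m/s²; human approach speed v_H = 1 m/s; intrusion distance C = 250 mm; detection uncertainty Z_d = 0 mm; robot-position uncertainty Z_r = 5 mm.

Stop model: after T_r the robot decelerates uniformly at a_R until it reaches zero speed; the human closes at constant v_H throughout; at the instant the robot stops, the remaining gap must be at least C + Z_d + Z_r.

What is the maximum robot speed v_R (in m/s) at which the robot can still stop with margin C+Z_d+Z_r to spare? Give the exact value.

collect terms ⇒ (1/8)·v_R² + (7/20)·v_R + (-3/5) = 0
  disc = (7/20)² − 4·(1/8)·(-3/5) = 169/400 ; √disc = 13/20
  v_R = (−(7/20) + 13/20) / (2·(1/8)) = 6/5 m/s
check:
braking lasts T_s = (6/5)/4 = 0.3000 s
robot in T_r: 1.2000·0.1000 = 0.1200 m
robot covers 1.2000·0.3000 − ½·4.0000·0.3000² = 0.1800 m while stopping
person approaches 1.0000·(0.1000+0.3000) = 0.4000 m
C+Z_d+Z_r = 0.2500+0.0000+0.0050 = 0.2550 m
sum ≈ 0.1200+0.1800+0.4000+0.2550 ≈ 0.9550 m = S ✓

v_R_max = 6/5 m/s = 1.2000 m/s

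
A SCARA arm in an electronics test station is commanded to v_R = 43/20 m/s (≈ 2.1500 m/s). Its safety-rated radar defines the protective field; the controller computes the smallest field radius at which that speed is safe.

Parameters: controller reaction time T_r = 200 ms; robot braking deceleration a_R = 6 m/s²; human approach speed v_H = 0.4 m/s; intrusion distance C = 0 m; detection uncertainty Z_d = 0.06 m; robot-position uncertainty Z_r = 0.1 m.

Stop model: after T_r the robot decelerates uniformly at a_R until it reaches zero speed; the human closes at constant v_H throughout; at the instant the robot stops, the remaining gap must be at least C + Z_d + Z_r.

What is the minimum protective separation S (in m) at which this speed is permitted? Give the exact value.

S_min = 5753/4800 m = 1.1985 m

T_s = v_R/a_R = (43/20)/6 = 0.3583 s
robot in T_r: 2.1500·0.2000 = 0.4300 m
robot covers 2.1500·0.3583 − ½·6.0000·0.3583² = 0.3852 m while stopping
person approaches 0.4000·(0.2000+0.3583) = 0.2233 m
C+Z_d+Z_r = 0.0000+0.0600+0.1000 = 0.1600 m
S_min ≈ 0.4300+0.3852+0.2233+0.1600  ⇒  S_min = 5753/4800 m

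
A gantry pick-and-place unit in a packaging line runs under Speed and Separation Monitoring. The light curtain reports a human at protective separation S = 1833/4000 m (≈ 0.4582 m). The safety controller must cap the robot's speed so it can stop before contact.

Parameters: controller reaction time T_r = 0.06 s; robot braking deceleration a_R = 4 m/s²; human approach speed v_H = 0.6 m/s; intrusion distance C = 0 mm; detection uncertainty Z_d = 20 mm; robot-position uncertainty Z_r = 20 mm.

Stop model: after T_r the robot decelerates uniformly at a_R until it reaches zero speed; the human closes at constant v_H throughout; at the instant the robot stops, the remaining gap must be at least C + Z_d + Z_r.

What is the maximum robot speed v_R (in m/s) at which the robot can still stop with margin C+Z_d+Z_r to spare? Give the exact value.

v_R_max = 11/10 m/s = 1.1000 m/s

at the boundary: (1/8)·v² + (21/100)·v + (-1529/4000) = 0
  disc = (21/100)² − 4·(1/8)·(-1529/4000) = 9409/40000 ; √disc = 97/200
  v_R = (−(21/100) + 97/200) / (2·(1/8)) = 11/10 m/s
check:
T_s = v_R/a_R = (11/10)/4 = 0.2750 s
robot covers v_R·T_r = 1.1000·0.0600 = 0.0660 m before braking
robot under decel: 1.1000²/(2·4.0000) = 0.1512 m
person approaches 0.6000·(0.0600+0.2750) = 0.2010 m
C+Z_d+Z_r = 0.0000+0.0200+0.0200 = 0.0400 m
sum ≈ 0.0660+0.1512+0.2010+0.0400 ≈ 0.4582 m = S ✓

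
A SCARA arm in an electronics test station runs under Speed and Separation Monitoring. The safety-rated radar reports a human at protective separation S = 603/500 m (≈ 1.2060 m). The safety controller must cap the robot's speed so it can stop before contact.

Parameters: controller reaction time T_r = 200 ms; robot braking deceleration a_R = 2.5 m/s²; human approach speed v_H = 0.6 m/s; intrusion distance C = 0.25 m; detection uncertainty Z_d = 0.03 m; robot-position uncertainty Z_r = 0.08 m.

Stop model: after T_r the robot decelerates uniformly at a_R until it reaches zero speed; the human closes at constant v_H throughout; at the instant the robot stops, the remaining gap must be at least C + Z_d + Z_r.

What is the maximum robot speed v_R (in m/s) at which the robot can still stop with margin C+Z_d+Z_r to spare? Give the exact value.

quadratic (1/5)·v² + (11/25)·v + (-363/500) = 0
  disc = (11/25)² − 4·(1/5)·(-363/500) = 484/625 ; √disc = 22/25
  v_R = (−(11/25) + 22/25) / (2·(1/5)) = 11/10 m/s
check:
braking lasts T_s = (11/10)/(5/2) = 0.4400 s
robot in T_r: 1.1000·0.2000 = 0.2200 m
robot under decel: 1.1000²/(2·2.5000) = 0.2420 m
person approaches 0.6000·(0.2000+0.4400) = 0.3840 m
margins: 0.2500+0.0300+0.0800 = 0.3600 m
sum ≈ 0.2200+0.2420+0.3840+0.3600 ≈ 1.2060 m = S ✓

v_R_max = 11/10 m/s = 1.1000 m/s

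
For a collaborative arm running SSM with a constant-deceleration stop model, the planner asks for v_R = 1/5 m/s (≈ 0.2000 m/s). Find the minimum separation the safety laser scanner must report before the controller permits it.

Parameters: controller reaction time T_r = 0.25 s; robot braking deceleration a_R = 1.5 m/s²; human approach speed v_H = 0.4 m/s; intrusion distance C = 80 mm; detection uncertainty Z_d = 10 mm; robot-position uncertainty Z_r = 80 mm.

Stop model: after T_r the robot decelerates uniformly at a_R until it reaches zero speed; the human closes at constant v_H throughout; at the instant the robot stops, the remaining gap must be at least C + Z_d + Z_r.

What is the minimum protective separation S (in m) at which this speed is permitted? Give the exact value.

S_min = 29/75 m = 0.3867 m

braking lasts T_s = (1/5)/(3/2) = 0.1333 s
robot covers v_R·T_r = 0.2000·0.2500 = 0.0500 m before braking
robot under decel: 0.2000²/(2·1.5000) = 0.0133 m
human over T_r+T_s: 0.4000·(0.2500+0.1333) = 0.1533 m
residual clearance needed = 0.0800+0.0100+0.0800 = 0.1700 m
S_min ≈ 0.0500+0.0133+0.1533+0.1700  ⇒  S_min = 29/75 m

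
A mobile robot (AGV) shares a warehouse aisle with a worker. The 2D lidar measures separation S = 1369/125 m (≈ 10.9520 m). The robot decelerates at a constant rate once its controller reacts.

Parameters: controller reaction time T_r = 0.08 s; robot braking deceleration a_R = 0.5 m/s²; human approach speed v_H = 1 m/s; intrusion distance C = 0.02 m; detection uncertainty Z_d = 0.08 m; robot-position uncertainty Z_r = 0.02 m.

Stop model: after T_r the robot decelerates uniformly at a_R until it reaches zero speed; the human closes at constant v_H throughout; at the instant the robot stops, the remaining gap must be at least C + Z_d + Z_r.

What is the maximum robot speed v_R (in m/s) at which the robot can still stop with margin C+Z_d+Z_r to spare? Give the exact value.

collect terms ⇒ (1)·v_R² + (52/25)·v_R + (-1344/125) = 0
  disc = (52/25)² − 4·(1)·(-1344/125) = 29584/625 ; √disc = 172/25
  v_R = (−(52/25) + 172/25) / (2·(1)) = 12/5 m/s
check:
stop time T_s = (12/5)/(1/2) = 4.8000 s
reaction-phase robot travel = 2.4000·0.0800 = 0.1920 m
braking distance = 2.4000²/(2·0.5000) = 5.7600 m
human closes 1.0000·4.8800 = 4.8800 m
residual clearance needed = 0.0200+0.0800+0.0200 = 0.1200 m
sum ≈ 0.1920+5.7600+4.8800+0.1200 ≈ 10.9520 m = S ✓

v_R_max = 12/5 m/s = 2.4000 m/s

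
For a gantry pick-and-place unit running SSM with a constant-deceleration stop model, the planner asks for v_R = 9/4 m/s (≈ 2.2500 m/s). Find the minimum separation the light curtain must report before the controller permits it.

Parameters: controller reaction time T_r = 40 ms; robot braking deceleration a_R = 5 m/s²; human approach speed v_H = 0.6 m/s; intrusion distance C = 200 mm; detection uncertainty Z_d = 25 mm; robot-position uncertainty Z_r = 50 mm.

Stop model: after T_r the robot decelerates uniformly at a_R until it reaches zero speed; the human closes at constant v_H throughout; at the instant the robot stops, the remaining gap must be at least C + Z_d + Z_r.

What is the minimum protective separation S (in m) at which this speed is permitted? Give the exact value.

S_min = 4661/4000 m = 1.1652 m

T_s = v_R/a_R = (9/4)/5 = 0.4500 s
robot in T_r: 2.2500·0.0400 = 0.0900 m
robot under decel: 2.2500²/(2·5.0000) = 0.5062 m
human over T_r+T_s: 0.6000·(0.0400+0.4500) = 0.2940 m
C+Z_d+Z_r = 0.2000+0.0250+0.0500 = 0.2750 m
S_min ≈ 0.0900+0.5062+0.2940+0.2750  ⇒  S_min = 4661/4000 m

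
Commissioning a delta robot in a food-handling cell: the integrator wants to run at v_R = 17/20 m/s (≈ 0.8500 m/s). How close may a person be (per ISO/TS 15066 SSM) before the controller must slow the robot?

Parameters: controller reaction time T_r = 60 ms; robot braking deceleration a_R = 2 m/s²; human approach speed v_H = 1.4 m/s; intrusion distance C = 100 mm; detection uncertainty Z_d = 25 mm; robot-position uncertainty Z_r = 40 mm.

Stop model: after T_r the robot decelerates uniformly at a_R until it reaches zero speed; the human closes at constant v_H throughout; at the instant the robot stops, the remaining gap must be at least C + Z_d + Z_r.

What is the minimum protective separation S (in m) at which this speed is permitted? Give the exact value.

braking lasts T_s = (17/20)/2 = 0.4250 s
robot in T_r: 0.8500·0.0600 = 0.0510 m
robot covers 0.8500·0.4250 − ½·2.0000·0.4250² = 0.1806 m while stopping
person approaches 1.4000·(0.0600+0.4250) = 0.6790 m
margins: 0.1000+0.0250+0.0400 = 0.1650 m
S_min ≈ 0.0510+0.1806+0.6790+0.1650  ⇒  S_min = 1721/1600 m

S_min = 1721/1600 m = 1.0756 m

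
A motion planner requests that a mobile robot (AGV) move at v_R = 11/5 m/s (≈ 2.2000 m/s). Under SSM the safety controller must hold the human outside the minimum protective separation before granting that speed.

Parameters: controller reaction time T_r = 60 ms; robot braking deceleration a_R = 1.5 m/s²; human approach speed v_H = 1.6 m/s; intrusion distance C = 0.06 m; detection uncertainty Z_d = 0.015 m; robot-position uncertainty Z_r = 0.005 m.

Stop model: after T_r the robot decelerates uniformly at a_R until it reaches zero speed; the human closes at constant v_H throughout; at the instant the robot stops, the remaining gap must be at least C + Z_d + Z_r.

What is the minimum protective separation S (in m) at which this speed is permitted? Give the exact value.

S_min = 1067/250 m = 4.2680 m

braking lasts T_s = (11/5)/(3/2) = 1.4667 s
reaction-phase robot travel = 2.2000·0.0600 = 0.1320 m
robot under decel: 2.2000²/(2·1.5000) = 1.6133 m
human closes 1.6000·1.5267 = 2.4427 m
margins: 0.0600+0.0150+0.0050 = 0.0800 m
S_min ≈ 0.1320+1.6133+2.4427+0.0800  ⇒  S_min = 1067/250 m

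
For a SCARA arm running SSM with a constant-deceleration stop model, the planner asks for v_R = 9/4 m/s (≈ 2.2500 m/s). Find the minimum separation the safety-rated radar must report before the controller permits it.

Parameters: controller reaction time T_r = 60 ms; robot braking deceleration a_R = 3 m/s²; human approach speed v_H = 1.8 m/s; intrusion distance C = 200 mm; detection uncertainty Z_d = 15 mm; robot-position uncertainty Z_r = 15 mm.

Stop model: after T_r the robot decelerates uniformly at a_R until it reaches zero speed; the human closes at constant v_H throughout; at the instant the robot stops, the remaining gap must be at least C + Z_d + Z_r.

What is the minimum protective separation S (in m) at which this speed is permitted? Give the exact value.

S_min = 10667/4000 m = 2.6667 m

T_s = v_R/a_R = (9/4)/3 = 0.7500 s
robot in T_r: 2.2500·0.0600 = 0.1350 m
braking distance = 2.2500²/(2·3.0000) = 0.8438 m
human closes 1.8000·0.8100 = 1.4580 m
residual clearance needed = 0.2000+0.0150+0.0150 = 0.2300 m
S_min ≈ 0.1350+0.8438+1.4580+0.2300  ⇒  S_min = 10667/4000 m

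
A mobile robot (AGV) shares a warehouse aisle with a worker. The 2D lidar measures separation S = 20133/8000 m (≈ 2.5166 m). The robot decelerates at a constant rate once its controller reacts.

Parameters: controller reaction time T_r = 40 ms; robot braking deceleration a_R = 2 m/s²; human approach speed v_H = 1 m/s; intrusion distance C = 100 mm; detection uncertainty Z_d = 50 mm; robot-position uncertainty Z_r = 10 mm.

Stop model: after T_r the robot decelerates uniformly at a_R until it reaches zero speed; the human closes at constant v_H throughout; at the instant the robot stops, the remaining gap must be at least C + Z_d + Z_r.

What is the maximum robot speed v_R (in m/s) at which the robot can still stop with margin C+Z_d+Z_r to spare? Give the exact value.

v_R_max = 43/20 m/s = 2.1500 m/s

at the boundary: (1/4)·v² + (27/50)·v + (-18533/8000) = 0
  disc = (27/50)² − 4·(1/4)·(-18533/8000) = 104329/40000 ; √disc = 323/200
  v_R = (−(27/50) + 323/200) / (2·(1/4)) = 43/20 m/s
check:
T_s = v_R/a_R = (43/20)/2 = 1.0750 s
robot covers v_R·T_r = 2.1500·0.0400 = 0.0860 m before braking
robot under decel: 2.1500²/(2·2.0000) = 1.1556 m
human over T_r+T_s: 1.0000·(0.0400+1.0750) = 1.1150 m
residual clearance needed = 0.1000+0.0500+0.0100 = 0.1600 m
sum ≈ 0.0860+1.1556+1.1150+0.1600 ≈ 2.5166 m = S ✓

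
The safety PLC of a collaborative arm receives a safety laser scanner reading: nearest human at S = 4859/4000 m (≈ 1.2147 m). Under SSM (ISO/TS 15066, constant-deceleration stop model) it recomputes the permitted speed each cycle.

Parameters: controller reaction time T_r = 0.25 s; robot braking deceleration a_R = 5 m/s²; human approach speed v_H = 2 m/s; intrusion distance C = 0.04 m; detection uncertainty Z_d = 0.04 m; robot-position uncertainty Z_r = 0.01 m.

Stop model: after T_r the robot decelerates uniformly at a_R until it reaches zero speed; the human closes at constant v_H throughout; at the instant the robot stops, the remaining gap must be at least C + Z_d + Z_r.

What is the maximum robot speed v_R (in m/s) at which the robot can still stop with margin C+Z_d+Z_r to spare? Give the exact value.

at the boundary: (1/10)·v² + (13/20)·v + (-2499/4000) = 0
  disc = (13/20)² − 4·(1/10)·(-2499/4000) = 1681/2500 ; √disc = 41/50
  v_R = (−(13/20) + 41/50) / (2·(1/10)) = 17/20 m/s
check:
T_s = v_R/a_R = (17/20)/5 = 0.1700 s
reaction-phase robot travel = 0.8500·0.2500 = 0.2125 m
braking distance = 0.8500²/(2·5.0000) = 0.0722 m
human over T_r+T_s: 2.0000·(0.2500+0.1700) = 0.8400 m
margins: 0.0400+0.0400+0.0100 = 0.0900 m
sum ≈ 0.2125+0.0722+0.8400+0.0900 ≈ 1.2147 m = S ✓

v_R_max = 17/20 m/s = 0.8500 m/s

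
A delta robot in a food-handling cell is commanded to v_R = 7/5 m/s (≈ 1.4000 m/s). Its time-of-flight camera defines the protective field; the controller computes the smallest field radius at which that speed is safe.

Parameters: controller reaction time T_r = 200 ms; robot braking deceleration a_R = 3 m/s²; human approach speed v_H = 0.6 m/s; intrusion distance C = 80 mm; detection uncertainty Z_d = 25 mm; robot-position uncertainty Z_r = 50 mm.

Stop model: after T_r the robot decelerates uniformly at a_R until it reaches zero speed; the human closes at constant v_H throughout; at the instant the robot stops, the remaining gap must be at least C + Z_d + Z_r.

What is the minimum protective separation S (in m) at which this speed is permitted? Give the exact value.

T_s = v_R/a_R = (7/5)/3 = 0.4667 s
robot in T_r: 1.4000·0.2000 = 0.2800 m
robot under decel: 1.4000²/(2·3.0000) = 0.3267 m
person approaches 0.6000·(0.2000+0.4667) = 0.4000 m
residual clearance needed = 0.0800+0.0250+0.0500 = 0.1550 m
S_min ≈ 0.2800+0.3267+0.4000+0.1550  ⇒  S_min = 697/600 m

S_min = 697/600 m = 1.1617 m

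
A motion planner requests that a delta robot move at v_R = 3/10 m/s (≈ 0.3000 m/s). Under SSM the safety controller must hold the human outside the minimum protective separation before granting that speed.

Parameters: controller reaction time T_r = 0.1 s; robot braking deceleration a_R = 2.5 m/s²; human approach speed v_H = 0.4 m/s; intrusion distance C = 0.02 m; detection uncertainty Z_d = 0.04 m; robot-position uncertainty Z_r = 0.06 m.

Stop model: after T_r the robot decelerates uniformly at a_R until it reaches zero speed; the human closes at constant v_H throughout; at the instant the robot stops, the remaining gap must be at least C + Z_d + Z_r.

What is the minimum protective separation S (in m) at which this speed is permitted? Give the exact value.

S_min = 32/125 m = 0.2560 m

stop time T_s = (3/10)/(5/2) = 0.1200 s
reaction-phase robot travel = 0.3000·0.1000 = 0.0300 m
robot covers 0.3000·0.1200 − ½·2.5000·0.1200² = 0.0180 m while stopping
human closes 0.4000·0.2200 = 0.0880 m
residual clearance needed = 0.0200+0.0400+0.0600 = 0.1200 m
S_min ≈ 0.0300+0.0180+0.0880+0.1200  ⇒  S_min = 32/125 m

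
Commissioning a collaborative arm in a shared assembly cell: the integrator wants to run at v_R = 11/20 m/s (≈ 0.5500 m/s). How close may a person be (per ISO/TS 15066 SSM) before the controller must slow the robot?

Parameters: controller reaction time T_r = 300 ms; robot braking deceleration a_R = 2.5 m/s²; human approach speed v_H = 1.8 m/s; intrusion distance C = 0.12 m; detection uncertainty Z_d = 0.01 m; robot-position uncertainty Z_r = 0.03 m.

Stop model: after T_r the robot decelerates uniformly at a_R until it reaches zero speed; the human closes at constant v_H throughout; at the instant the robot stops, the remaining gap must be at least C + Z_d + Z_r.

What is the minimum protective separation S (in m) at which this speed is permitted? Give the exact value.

S_min = 2643/2000 m = 1.3215 m

T_s = v_R/a_R = (11/20)/(5/2) = 0.2200 s
reaction-phase robot travel = 0.5500·0.3000 = 0.1650 m
robot under decel: 0.5500²/(2·2.5000) = 0.0605 m
person approaches 1.8000·(0.3000+0.2200) = 0.9360 m
residual clearance needed = 0.1200+0.0100+0.0300 = 0.1600 m
S_min ≈ 0.1650+0.0605+0.9360+0.1600  ⇒  S_min = 2643/2000 m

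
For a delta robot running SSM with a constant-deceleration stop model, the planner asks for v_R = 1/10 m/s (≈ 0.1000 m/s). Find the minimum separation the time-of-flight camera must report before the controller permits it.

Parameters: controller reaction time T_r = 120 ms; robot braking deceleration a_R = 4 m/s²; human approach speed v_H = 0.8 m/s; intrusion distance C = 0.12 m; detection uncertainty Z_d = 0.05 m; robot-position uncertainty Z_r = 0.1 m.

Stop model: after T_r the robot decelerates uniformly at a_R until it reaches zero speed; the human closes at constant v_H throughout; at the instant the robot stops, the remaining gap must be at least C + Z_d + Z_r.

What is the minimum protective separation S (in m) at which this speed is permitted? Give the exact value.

T_s = v_R/a_R = (1/10)/4 = 0.0250 s
reaction-phase robot travel = 0.1000·0.1200 = 0.0120 m
robot covers 0.1000·0.0250 − ½·4.0000·0.0250² = 0.0013 m while stopping
human over T_r+T_s: 0.8000·(0.1200+0.0250) = 0.1160 m
C+Z_d+Z_r = 0.1200+0.0500+0.1000 = 0.2700 m
S_min ≈ 0.0120+0.0013+0.1160+0.2700  ⇒  S_min = 1597/4000 m

S_min = 1597/4000 m = 0.3992 m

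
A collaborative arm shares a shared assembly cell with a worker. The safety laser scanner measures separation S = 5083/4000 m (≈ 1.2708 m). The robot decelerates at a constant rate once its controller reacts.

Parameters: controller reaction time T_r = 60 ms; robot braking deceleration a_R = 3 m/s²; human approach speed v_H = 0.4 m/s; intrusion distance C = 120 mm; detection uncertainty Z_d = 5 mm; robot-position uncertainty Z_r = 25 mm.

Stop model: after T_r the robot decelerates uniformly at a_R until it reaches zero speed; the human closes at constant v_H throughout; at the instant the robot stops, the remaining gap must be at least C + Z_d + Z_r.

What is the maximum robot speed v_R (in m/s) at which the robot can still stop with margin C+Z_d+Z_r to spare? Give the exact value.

v_R_max = 41/20 m/s = 2.0500 m/s

at the boundary: (1/6)·v² + (29/150)·v + (-4387/4000) = 0
  disc = (29/150)² − 4·(1/6)·(-4387/4000) = 69169/90000 ; √disc = 263/300
  v_R = (−(29/150) + 263/300) / (2·(1/6)) = 41/20 m/s
check:
braking lasts T_s = (41/20)/3 = 0.6833 s
robot in T_r: 2.0500·0.0600 = 0.1230 m
robot under decel: 2.0500²/(2·3.0000) = 0.7004 m
human over T_r+T_s: 0.4000·(0.0600+0.6833) = 0.2973 m
residual clearance needed = 0.1200+0.0050+0.0250 = 0.1500 m
sum ≈ 0.1230+0.7004+0.2973+0.1500 ≈ 1.2708 m = S ✓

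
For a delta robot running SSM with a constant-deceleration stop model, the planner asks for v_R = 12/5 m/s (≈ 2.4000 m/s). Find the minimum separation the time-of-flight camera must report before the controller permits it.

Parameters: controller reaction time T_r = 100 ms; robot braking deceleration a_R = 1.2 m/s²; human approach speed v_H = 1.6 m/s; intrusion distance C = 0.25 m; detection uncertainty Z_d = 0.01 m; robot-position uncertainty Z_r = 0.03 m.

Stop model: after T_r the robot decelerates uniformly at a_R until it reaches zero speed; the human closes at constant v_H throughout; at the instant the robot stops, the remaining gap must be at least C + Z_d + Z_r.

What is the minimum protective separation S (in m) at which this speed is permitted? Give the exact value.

S_min = 629/100 m = 6.2900 m

stop time T_s = (12/5)/(6/5) = 2.0000 s
reaction-phase robot travel = 2.4000·0.1000 = 0.2400 m
braking distance = 2.4000²/(2·1.2000) = 2.4000 m
human closes 1.6000·2.1000 = 3.3600 m
residual clearance needed = 0.2500+0.0100+0.0300 = 0.2900 m
S_min ≈ 0.2400+2.4000+3.3600+0.2900  ⇒  S_min = 629/100 m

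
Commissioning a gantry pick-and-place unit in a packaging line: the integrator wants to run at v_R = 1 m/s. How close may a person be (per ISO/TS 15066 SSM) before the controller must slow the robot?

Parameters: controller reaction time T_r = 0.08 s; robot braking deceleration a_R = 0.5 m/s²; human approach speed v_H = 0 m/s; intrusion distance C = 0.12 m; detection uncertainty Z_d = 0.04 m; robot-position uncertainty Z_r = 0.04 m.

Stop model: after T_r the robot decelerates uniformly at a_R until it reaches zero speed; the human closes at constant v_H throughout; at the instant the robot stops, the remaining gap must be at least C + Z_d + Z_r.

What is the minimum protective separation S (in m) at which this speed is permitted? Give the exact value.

stop time T_s = 1/(1/2) = 2.0000 s
robot covers v_R·T_r = 1.0000·0.0800 = 0.0800 m before braking
robot covers 1.0000·2.0000 − ½·0.5000·2.0000² = 1.0000 m while stopping
human closes 0.0000·2.0800 = 0.0000 m
margins: 0.1200+0.0400+0.0400 = 0.2000 m
S_min ≈ 0.0800+1.0000+0.0000+0.2000  ⇒  S_min = 32/25 m

S_min = 32/25 m = 1.2800 m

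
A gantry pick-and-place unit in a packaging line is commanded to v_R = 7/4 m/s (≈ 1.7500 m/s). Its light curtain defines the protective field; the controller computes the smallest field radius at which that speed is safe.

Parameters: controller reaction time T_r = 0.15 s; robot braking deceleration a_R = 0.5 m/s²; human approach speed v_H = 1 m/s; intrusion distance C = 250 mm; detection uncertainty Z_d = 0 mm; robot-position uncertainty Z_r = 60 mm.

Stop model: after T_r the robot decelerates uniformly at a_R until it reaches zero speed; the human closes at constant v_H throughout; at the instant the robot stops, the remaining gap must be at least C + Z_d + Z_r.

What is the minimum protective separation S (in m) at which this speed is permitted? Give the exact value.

braking lasts T_s = (7/4)/(1/2) = 3.5000 s
robot in T_r: 1.7500·0.1500 = 0.2625 m
braking distance = 1.7500²/(2·0.5000) = 3.0625 m
human closes 1.0000·3.6500 = 3.6500 m
C+Z_d+Z_r = 0.2500+0.0000+0.0600 = 0.3100 m
S_min ≈ 0.2625+3.0625+3.6500+0.3100  ⇒  S_min = 1457/200 m

S_min = 1457/200 m = 7.2850 m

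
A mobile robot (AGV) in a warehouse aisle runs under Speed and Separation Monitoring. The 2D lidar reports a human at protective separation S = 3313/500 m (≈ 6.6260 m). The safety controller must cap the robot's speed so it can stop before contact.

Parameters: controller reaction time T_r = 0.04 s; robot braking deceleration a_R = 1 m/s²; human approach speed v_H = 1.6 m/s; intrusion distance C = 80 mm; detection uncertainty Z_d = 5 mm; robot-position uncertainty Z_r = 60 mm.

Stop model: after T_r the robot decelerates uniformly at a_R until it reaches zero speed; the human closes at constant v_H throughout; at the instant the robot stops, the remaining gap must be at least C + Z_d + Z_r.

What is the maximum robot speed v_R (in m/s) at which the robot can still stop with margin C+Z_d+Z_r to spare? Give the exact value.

collect terms ⇒ (1/2)·v_R² + (41/25)·v_R + (-6417/1000) = 0
  disc = (41/25)² − 4·(1/2)·(-6417/1000) = 38809/2500 ; √disc = 197/50
  v_R = (−(41/25) + 197/50) / (2·(1/2)) = 23/10 m/s
check:
stop time T_s = (23/10)/1 = 2.3000 s
reaction-phase robot travel = 2.3000·0.0400 = 0.0920 m
robot covers 2.3000·2.3000 − ½·1.0000·2.3000² = 2.6450 m while stopping
human closes 1.6000·2.3400 = 3.7440 m
residual clearance needed = 0.0800+0.0050+0.0600 = 0.1450 m
sum ≈ 0.0920+2.6450+3.7440+0.1450 ≈ 6.6260 m = S ✓

v_R_max = 23/10 m/s = 2.3000 m/s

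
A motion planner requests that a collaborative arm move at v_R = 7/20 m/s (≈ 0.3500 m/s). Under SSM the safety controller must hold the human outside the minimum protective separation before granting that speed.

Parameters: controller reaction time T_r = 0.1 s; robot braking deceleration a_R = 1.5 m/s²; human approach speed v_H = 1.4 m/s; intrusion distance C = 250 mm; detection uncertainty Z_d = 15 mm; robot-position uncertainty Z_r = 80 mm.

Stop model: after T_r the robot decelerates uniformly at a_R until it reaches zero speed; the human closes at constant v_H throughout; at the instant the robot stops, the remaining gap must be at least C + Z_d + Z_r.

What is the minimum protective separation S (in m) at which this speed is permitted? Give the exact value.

S_min = 71/80 m = 0.8875 m

stop time T_s = (7/20)/(3/2) = 0.2333 s
robot in T_r: 0.3500·0.1000 = 0.0350 m
braking distance = 0.3500²/(2·1.5000) = 0.0408 m
human over T_r+T_s: 1.4000·(0.1000+0.2333) = 0.4667 m
C+Z_d+Z_r = 0.2500+0.0150+0.0800 = 0.3450 m
S_min ≈ 0.0350+0.0408+0.4667+0.3450  ⇒  S_min = 71/80 m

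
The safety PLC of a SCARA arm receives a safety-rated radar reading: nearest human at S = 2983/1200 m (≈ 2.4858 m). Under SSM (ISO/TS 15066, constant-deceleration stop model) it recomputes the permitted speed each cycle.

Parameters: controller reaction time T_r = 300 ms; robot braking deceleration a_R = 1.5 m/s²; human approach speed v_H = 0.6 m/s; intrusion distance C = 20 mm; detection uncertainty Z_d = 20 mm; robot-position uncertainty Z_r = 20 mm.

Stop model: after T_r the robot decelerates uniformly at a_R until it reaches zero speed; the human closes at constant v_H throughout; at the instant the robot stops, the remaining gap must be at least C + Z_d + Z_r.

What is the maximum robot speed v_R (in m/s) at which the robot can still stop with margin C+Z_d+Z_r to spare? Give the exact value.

collect terms ⇒ (1/3)·v_R² + (7/10)·v_R + (-539/240) = 0
  disc = (7/10)² − 4·(1/3)·(-539/240) = 784/225 ; √disc = 28/15
  v_R = (−(7/10) + 28/15) / (2·(1/3)) = 7/4 m/s
check:
stop time T_s = (7/4)/(3/2) = 1.1667 s
robot in T_r: 1.7500·0.3000 = 0.5250 m
robot under decel: 1.7500²/(2·1.5000) = 1.0208 m
human over T_r+T_s: 0.6000·(0.3000+1.1667) = 0.8800 m
residual clearance needed = 0.0200+0.0200+0.0200 = 0.0600 m
sum ≈ 0.5250+1.0208+0.8800+0.0600 ≈ 2.4858 m = S ✓

v_R_max = 7/4 m/s = 1.7500 m/s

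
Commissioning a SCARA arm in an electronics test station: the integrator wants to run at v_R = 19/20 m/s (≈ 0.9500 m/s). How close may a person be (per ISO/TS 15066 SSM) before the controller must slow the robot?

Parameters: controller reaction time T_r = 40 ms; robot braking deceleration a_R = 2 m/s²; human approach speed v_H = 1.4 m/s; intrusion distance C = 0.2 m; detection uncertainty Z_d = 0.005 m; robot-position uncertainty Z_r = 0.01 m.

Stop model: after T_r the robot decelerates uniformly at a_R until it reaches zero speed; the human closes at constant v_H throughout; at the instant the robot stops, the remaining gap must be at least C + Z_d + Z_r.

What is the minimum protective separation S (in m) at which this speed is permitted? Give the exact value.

S_min = 9597/8000 m = 1.1996 m

stop time T_s = (19/20)/2 = 0.4750 s
robot in T_r: 0.9500·0.0400 = 0.0380 m
robot covers 0.9500·0.4750 − ½·2.0000·0.4750² = 0.2256 m while stopping
person approaches 1.4000·(0.0400+0.4750) = 0.7210 m
residual clearance needed = 0.2000+0.0050+0.0100 = 0.2150 m
S_min ≈ 0.0380+0.2256+0.7210+0.2150  ⇒  S_min = 9597/8000 m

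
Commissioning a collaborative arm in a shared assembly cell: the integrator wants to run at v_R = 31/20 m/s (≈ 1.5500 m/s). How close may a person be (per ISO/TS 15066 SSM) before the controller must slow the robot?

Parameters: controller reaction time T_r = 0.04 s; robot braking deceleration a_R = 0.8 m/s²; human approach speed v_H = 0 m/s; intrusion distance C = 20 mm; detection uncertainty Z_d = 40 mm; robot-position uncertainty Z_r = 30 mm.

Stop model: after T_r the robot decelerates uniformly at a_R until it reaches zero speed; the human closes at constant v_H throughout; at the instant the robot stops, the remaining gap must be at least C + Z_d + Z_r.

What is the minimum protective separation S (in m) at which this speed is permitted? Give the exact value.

S_min = 26457/16000 m = 1.6536 m

braking lasts T_s = (31/20)/(4/5) = 1.9375 s
reaction-phase robot travel = 1.5500·0.0400 = 0.0620 m
braking distance = 1.5500²/(2·0.8000) = 1.5016 m
human closes 0.0000·1.9775 = 0.0000 m
residual clearance needed = 0.0200+0.0400+0.0300 = 0.0900 m
S_min ≈ 0.0620+1.5016+0.0000+0.0900  ⇒  S_min = 26457/16000 m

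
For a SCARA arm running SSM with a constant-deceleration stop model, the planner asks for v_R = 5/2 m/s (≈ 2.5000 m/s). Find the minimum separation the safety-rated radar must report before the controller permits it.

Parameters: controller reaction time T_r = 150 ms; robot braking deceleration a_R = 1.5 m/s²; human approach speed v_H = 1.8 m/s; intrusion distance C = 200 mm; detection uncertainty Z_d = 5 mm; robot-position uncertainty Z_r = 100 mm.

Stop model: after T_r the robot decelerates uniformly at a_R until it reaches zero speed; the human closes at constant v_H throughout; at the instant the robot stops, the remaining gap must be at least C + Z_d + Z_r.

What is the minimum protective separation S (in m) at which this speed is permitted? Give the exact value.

braking lasts T_s = (5/2)/(3/2) = 1.6667 s
robot in T_r: 2.5000·0.1500 = 0.3750 m
robot under decel: 2.5000²/(2·1.5000) = 2.0833 m
person approaches 1.8000·(0.1500+1.6667) = 3.2700 m
margins: 0.2000+0.0050+0.1000 = 0.3050 m
S_min ≈ 0.3750+2.0833+3.2700+0.3050  ⇒  S_min = 181/30 m

S_min = 181/30 m = 6.0333 m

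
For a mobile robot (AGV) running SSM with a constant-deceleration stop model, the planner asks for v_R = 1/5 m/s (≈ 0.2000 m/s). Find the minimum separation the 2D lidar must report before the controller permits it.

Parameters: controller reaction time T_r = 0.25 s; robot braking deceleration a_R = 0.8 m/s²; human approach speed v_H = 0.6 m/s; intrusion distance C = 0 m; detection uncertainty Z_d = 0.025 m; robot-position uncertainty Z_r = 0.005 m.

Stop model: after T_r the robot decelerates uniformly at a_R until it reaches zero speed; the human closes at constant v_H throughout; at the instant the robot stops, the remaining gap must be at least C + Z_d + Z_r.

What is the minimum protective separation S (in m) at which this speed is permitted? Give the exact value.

T_s = v_R/a_R = (1/5)/(4/5) = 0.2500 s
robot in T_r: 0.2000·0.2500 = 0.0500 m
robot under decel: 0.2000²/(2·0.8000) = 0.0250 m
person approaches 0.6000·(0.2500+0.2500) = 0.3000 m
C+Z_d+Z_r = 0.0000+0.0250+0.0050 = 0.0300 m
S_min ≈ 0.0500+0.0250+0.3000+0.0300  ⇒  S_min = 81/200 m

S_min = 81/200 m = 0.4050 m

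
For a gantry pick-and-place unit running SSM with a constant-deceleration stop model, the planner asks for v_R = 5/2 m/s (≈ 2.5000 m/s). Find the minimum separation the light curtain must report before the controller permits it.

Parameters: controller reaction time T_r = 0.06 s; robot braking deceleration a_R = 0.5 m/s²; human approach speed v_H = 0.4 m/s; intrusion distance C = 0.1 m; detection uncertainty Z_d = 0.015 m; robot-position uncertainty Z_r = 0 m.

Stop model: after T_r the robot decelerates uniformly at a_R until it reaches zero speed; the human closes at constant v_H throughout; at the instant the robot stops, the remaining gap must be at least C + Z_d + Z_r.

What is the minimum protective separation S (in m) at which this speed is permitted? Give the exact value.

S_min = 8539/1000 m = 8.5390 m

stop time T_s = (5/2)/(1/2) = 5.0000 s
reaction-phase robot travel = 2.5000·0.0600 = 0.1500 m
robot under decel: 2.5000²/(2·0.5000) = 6.2500 m
human closes 0.4000·5.0600 = 2.0240 m
residual clearance needed = 0.1000+0.0150+0.0000 = 0.1150 m
S_min ≈ 0.1500+6.2500+2.0240+0.1150  ⇒  S_min = 8539/1000 m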